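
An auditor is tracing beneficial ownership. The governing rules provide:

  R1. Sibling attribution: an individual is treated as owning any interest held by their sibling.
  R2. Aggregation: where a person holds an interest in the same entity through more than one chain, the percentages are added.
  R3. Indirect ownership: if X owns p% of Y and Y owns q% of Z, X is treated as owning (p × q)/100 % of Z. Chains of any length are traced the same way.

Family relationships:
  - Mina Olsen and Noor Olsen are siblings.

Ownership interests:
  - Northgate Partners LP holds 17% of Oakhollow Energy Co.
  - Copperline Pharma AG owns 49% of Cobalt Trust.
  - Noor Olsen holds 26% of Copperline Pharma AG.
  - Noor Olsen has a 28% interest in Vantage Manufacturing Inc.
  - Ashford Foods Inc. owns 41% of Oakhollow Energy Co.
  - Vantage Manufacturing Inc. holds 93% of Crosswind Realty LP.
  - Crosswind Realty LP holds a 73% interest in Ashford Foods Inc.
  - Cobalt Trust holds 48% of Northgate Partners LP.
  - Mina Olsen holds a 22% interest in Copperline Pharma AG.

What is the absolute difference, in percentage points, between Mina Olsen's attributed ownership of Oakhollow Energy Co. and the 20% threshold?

10.286996

By sibling attribution (R1), Mina Olsen is treated as also owning Noor Olsen's interest in Copperline Pharma AG, giving 22% + 26% = 48%.
By sibling attribution (R1), Mina Olsen is treated as owning Noor Olsen's 28% interest in Vantage Manufacturing Inc.
Chain via Copperline Pharma AG → Cobalt Trust → Northgate Partners LP (R3): 48% × 49% × 48% × 17% = 1.919232% of Oakhollow Energy Co.
Chain via Vantage Manufacturing Inc. → Crosswind Realty LP → Ashford Foods Inc. (R3): 28% × 93% × 73% × 41% = 7.793772% of Oakhollow Energy Co.
Aggregating (R2): 1.919232% + 7.793772% = 9.713004%.
9.713004% falls short of the 20% threshold by 10.286996 percentage points.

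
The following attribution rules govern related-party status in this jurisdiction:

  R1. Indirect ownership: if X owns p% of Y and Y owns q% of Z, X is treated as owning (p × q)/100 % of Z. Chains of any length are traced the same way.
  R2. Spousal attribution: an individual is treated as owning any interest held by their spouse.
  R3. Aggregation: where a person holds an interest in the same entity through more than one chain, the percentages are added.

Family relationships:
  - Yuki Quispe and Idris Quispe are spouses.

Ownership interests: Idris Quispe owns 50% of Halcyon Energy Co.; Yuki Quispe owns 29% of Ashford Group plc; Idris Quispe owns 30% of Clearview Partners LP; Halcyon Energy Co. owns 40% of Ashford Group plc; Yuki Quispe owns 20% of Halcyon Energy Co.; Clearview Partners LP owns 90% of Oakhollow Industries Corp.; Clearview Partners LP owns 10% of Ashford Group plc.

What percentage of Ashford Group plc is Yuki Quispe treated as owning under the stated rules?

By spousal attribution (R2), Yuki Quispe is treated as also owning Idris Quispe's interest in Halcyon Energy Co, giving 20% + 50% = 70%.
By spousal attribution (R2), Yuki Quispe is treated as owning Idris Quispe's 30% interest in Clearview Partners LP.
Chain via Halcyon Energy Co. (R1): 70% × 40% = 28% of Ashford Group plc.
Direct interest in Ashford Group plc: 29%.
Chain via Clearview Partners LP (R1): 30% × 10% = 3% of Ashford Group plc.
Aggregating (R3): 28% + 29% + 3% = 60%.

60%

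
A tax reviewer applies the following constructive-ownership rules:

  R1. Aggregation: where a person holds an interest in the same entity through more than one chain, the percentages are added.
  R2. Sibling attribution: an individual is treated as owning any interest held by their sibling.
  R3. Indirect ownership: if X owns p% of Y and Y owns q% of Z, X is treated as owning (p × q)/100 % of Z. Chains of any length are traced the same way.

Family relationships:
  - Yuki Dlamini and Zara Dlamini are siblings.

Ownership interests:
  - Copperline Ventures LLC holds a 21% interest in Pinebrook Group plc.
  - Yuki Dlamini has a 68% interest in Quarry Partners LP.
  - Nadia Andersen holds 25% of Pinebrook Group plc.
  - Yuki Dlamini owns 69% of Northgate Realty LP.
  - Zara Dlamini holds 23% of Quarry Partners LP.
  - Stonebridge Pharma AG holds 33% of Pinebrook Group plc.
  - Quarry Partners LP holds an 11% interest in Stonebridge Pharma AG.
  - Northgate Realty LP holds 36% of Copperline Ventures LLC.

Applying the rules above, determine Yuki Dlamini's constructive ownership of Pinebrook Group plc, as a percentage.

8.5197%

By sibling attribution (R2), Yuki Dlamini is treated as also owning Zara Dlamini's interest in Quarry Partners LP, giving 68% + 23% = 91%.
Chain via Quarry Partners LP → Stonebridge Pharma AG (R3): 91% × 11% × 33% = 3.3033% of Pinebrook Group plc.
Chain via Northgate Realty LP → Copperline Ventures LLC (R3): 69% × 36% × 21% = 5.2164% of Pinebrook Group plc.
Aggregating (R1): 3.3033% + 5.2164% = 8.5197%.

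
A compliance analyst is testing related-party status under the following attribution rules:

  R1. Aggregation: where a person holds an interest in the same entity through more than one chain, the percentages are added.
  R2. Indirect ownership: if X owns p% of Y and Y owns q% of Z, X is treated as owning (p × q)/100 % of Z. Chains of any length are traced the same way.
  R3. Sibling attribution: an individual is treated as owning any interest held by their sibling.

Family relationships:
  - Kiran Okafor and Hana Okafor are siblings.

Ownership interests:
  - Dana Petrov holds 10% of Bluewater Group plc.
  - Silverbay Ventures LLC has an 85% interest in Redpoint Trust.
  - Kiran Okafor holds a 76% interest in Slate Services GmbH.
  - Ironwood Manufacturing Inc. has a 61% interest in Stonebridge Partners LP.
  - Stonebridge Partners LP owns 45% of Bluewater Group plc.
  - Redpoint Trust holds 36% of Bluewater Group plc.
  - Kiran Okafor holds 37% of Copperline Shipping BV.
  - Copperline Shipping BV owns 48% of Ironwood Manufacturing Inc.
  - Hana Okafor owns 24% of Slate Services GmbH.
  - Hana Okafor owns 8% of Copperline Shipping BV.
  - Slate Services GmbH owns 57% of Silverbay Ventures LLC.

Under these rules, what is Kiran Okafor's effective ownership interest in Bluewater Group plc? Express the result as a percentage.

By sibling attribution (R3), Kiran Okafor is treated as also owning Hana Okafor's interest in Copperline Shipping BV, giving 37% + 8% = 45%.
By sibling attribution (R3), Kiran Okafor is treated as also owning Hana Okafor's interest in Slate Services GmbH, giving 76% + 24% = 100%.
Chain via Copperline Shipping BV → Ironwood Manufacturing Inc. → Stonebridge Partners LP (R2): 45% × 48% × 61% × 45% = 5.9292% of Bluewater Group plc.
Chain via Slate Services GmbH → Silverbay Ventures LLC → Redpoint Trust (R2): 100% × 57% × 85% × 36% = 17.442% of Bluewater Group plc.
Aggregating (R1): 5.9292% + 17.442% = 23.3712%.

23.3712%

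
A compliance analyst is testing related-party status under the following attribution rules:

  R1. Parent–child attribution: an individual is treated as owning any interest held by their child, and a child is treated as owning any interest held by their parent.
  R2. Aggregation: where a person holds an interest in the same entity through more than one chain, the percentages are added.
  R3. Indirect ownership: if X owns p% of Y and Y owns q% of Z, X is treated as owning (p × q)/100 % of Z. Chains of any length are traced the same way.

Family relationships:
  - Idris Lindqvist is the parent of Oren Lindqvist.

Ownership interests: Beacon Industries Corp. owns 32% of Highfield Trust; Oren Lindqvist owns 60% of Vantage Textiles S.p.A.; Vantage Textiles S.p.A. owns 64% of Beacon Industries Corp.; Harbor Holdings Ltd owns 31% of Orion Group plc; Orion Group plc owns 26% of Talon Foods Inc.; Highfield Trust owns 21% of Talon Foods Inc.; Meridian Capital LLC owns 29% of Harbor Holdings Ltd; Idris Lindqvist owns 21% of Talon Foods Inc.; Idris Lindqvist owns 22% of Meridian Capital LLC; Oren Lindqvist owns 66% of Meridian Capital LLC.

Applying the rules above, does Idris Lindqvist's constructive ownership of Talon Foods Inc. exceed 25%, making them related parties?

By parent–child attribution (R1), Idris Lindqvist is treated as also owning Oren Lindqvist's interest in Meridian Capital LLC, giving 22% + 66% = 88%.
By parent–child attribution (R1), Idris Lindqvist is treated as owning Oren Lindqvist's 60% interest in Vantage Textiles S.p.A.
Chain via Meridian Capital LLC → Harbor Holdings Ltd → Orion Group plc (R3): 88% × 29% × 31% × 26% = 2.056912% of Talon Foods Inc.
Direct interest in Talon Foods Inc: 21%.
Chain via Vantage Textiles S.p.A. → Beacon Industries Corp. → Highfield Trust (R3): 60% × 64% × 32% × 21% = 2.58048% of Talon Foods Inc.
Aggregating (R2): 2.056912% + 21% + 2.58048% = 25.637392%.
25.637392% exceeds the 25% threshold, so Idris is a related party to Talon Foods Inc.

Yes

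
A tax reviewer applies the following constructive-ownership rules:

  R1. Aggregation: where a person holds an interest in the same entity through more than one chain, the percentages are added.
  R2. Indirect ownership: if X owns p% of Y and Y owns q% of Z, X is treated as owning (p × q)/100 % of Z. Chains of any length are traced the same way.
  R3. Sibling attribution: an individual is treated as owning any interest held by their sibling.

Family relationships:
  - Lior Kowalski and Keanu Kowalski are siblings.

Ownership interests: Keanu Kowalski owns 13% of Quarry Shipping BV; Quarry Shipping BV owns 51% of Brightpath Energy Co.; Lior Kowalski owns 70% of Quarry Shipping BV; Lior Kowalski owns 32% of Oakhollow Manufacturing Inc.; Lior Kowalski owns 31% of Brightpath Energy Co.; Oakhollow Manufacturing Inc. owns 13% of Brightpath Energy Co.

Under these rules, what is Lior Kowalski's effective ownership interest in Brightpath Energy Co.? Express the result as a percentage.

77.49%

By sibling attribution (R3), Lior Kowalski is treated as also owning Keanu Kowalski's interest in Quarry Shipping BV, giving 70% + 13% = 83%.
Chain via Oakhollow Manufacturing Inc. (R2): 32% × 13% = 4.16% of Brightpath Energy Co.
Chain via Quarry Shipping BV (R2): 83% × 51% = 42.33% of Brightpath Energy Co.
Direct interest in Brightpath Energy Co: 31%.
Aggregating (R1): 4.16% + 42.33% + 31% = 77.49%.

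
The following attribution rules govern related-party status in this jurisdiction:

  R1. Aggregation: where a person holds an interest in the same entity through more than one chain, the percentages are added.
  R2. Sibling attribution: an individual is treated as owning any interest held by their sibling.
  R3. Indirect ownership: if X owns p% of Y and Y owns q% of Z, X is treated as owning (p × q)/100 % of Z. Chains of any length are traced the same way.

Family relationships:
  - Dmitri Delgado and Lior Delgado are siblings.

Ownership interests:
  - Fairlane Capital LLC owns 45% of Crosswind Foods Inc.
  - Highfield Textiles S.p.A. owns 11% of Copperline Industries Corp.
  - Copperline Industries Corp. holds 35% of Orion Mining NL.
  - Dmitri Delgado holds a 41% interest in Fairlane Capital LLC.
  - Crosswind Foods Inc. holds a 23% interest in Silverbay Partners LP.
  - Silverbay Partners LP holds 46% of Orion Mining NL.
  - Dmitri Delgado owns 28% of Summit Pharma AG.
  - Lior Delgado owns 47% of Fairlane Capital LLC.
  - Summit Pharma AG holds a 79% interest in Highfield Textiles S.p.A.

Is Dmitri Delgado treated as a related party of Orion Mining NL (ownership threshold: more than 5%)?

By sibling attribution (R2), Dmitri Delgado is treated as also owning Lior Delgado's interest in Fairlane Capital LLC, giving 41% + 47% = 88%.
Chain via Summit Pharma AG → Highfield Textiles S.p.A. → Copperline Industries Corp. (R3): 28% × 79% × 11% × 35% = 0.85162% of Orion Mining NL.
Chain via Fairlane Capital LLC → Crosswind Foods Inc. → Silverbay Partners LP (R3): 88% × 45% × 23% × 46% = 4.18968% of Orion Mining NL.
Aggregating (R1): 0.85162% + 4.18968% = 5.0413%.
5.0413% exceeds the 5% threshold, so Dmitri is a related party to Orion Mining NL.

Yes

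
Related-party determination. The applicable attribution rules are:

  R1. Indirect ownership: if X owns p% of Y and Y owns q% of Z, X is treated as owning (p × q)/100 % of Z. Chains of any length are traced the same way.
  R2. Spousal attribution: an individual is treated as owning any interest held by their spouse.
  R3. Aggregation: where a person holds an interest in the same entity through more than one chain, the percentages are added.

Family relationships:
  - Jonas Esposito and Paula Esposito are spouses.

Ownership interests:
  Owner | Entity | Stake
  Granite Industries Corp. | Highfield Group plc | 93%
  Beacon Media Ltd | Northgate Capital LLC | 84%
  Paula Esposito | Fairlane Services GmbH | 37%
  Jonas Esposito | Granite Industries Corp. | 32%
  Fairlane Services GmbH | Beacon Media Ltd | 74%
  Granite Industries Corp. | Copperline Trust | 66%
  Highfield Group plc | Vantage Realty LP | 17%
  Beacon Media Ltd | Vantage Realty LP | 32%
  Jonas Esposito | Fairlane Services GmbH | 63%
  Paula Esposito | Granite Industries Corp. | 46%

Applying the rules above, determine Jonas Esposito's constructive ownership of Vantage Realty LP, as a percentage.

36.0118%

By spousal attribution (R2), Jonas Esposito is treated as also owning Paula Esposito's interest in Fairlane Services GmbH, giving 63% + 37% = 100%.
By spousal attribution (R2), Jonas Esposito is treated as also owning Paula Esposito's interest in Granite Industries Corp, giving 32% + 46% = 78%.
Chain via Fairlane Services GmbH → Beacon Media Ltd (R1): 100% × 74% × 32% = 23.68% of Vantage Realty LP.
Chain via Granite Industries Corp. → Highfield Group plc (R1): 78% × 93% × 17% = 12.3318% of Vantage Realty LP.
Aggregating (R3): 23.68% + 12.3318% = 36.0118%.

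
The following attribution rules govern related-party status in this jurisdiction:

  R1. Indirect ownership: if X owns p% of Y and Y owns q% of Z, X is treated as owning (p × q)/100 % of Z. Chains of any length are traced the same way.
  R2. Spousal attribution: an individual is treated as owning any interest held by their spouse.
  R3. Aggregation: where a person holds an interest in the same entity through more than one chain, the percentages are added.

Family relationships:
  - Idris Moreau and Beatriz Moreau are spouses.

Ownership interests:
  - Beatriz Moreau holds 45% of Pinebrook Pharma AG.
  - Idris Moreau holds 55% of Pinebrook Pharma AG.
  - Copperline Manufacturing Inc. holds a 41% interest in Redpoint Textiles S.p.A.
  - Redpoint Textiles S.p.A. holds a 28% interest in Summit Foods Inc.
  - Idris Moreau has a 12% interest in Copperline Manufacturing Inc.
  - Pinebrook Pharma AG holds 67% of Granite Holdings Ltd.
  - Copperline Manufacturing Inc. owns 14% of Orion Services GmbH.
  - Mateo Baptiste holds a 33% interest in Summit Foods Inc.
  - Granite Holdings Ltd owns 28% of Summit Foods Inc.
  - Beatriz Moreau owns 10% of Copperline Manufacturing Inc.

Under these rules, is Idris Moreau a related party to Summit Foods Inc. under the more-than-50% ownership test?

No

By spousal attribution (R2), Idris Moreau is treated as also owning Beatriz Moreau's interest in Pinebrook Pharma AG, giving 55% + 45% = 100%.
By spousal attribution (R2), Idris Moreau is treated as also owning Beatriz Moreau's interest in Copperline Manufacturing Inc, giving 12% + 10% = 22%.
Chain via Pinebrook Pharma AG → Granite Holdings Ltd (R1): 100% × 67% × 28% = 18.76% of Summit Foods Inc.
Chain via Copperline Manufacturing Inc. → Redpoint Textiles S.p.A. (R1): 22% × 41% × 28% = 2.5256% of Summit Foods Inc.
Aggregating (R3): 18.76% + 2.5256% = 21.2856%.
21.2856% does not exceed the 50% threshold, so Idris is not a related party to Summit Foods Inc.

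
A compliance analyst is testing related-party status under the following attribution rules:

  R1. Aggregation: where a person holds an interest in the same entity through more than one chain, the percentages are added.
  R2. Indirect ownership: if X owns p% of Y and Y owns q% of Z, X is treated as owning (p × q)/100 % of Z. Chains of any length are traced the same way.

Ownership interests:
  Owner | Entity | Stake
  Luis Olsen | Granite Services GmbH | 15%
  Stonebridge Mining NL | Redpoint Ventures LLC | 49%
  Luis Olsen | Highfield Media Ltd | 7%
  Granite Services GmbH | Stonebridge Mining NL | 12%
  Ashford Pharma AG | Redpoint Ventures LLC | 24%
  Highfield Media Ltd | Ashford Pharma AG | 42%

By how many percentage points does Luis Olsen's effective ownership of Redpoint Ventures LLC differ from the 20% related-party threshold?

Chain via Granite Services GmbH → Stonebridge Mining NL (R2): 15% × 12% × 49% = 0.882% of Redpoint Ventures LLC.
Chain via Highfield Media Ltd → Ashford Pharma AG (R2): 7% × 42% × 24% = 0.7056% of Redpoint Ventures LLC.
Aggregating (R1): 0.882% + 0.7056% = 1.5876%.
1.5876% falls short of the 20% threshold by 18.4124 percentage points.

18.4124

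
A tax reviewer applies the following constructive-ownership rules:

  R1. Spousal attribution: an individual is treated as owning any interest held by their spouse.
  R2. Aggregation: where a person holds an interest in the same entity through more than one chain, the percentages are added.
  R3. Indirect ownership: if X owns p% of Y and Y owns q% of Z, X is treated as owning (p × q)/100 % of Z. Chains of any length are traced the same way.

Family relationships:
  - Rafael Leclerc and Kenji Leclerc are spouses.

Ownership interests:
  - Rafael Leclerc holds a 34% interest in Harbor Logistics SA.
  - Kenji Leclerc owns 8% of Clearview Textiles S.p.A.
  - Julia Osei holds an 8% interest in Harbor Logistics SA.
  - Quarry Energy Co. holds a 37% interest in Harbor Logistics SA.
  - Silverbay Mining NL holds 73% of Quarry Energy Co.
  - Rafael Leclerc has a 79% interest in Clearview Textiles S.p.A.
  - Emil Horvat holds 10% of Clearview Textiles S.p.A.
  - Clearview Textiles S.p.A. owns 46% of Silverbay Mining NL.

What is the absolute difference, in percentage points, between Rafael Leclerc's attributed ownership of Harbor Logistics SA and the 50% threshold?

By spousal attribution (R1), Rafael Leclerc is treated as also owning Kenji Leclerc's interest in Clearview Textiles S.p.A, giving 79% + 8% = 87%.
Chain via Clearview Textiles S.p.A. → Silverbay Mining NL → Quarry Energy Co. (R3): 87% × 46% × 73% × 37% = 10.809402% of Harbor Logistics SA.
Direct interest in Harbor Logistics SA: 34%.
Aggregating (R2): 10.809402% + 34% = 44.809402%.
44.809402% falls short of the 50% threshold by 5.190598 percentage points.

5.190598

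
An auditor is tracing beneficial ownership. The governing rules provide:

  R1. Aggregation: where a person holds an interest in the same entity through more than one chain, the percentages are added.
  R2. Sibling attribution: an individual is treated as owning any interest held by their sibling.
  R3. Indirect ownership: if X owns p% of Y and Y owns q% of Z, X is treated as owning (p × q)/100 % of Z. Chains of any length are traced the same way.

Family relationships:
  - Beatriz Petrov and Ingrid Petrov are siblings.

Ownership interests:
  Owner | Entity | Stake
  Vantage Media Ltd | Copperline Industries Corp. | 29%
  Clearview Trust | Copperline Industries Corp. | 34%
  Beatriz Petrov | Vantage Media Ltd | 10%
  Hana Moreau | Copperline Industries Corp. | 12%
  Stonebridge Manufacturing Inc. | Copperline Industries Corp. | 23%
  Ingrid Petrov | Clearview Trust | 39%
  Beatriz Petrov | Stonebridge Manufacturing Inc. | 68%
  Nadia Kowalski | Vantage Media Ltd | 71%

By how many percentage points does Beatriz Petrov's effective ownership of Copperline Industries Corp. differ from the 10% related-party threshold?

By sibling attribution (R2), Beatriz Petrov is treated as owning Ingrid Petrov's 39% interest in Clearview Trust.
Chain via Vantage Media Ltd (R3): 10% × 29% = 2.9% of Copperline Industries Corp.
Chain via Stonebridge Manufacturing Inc. (R3): 68% × 23% = 15.64% of Copperline Industries Corp.
Chain via Clearview Trust (R3): 39% × 34% = 13.26% of Copperline Industries Corp.
Aggregating (R1): 2.9% + 15.64% + 13.26% = 31.8%.
31.8% exceeds the 10% threshold by 21.8 percentage points.

21.8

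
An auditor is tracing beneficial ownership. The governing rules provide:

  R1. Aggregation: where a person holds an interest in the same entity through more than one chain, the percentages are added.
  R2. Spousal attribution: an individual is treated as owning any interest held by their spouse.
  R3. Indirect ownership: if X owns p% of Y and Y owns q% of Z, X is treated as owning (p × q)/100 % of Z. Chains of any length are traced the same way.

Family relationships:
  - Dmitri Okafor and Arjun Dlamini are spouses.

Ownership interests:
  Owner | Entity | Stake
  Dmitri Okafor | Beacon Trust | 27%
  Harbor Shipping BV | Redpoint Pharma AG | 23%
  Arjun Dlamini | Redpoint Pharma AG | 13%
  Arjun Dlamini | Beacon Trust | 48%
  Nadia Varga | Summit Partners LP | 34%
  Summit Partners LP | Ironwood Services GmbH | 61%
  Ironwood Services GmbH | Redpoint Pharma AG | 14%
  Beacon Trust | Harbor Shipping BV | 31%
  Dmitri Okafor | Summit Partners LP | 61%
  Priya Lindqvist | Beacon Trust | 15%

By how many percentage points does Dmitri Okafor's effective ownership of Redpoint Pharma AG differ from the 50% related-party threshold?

By spousal attribution (R2), Dmitri Okafor is treated as also owning Arjun Dlamini's interest in Beacon Trust, giving 27% + 48% = 75%.
By spousal attribution (R2), Dmitri Okafor is treated as owning Arjun Dlamini's 13% interest in Redpoint Pharma AG.
Chain via Beacon Trust → Harbor Shipping BV (R3): 75% × 31% × 23% = 5.3475% of Redpoint Pharma AG.
Chain via Summit Partners LP → Ironwood Services GmbH (R3): 61% × 61% × 14% = 5.2094% of Redpoint Pharma AG.
Direct interest in Redpoint Pharma AG: 13%.
Aggregating (R1): 5.3475% + 5.2094% + 13% = 23.5569%.
23.5569% falls short of the 50% threshold by 26.4431 percentage points.

26.4431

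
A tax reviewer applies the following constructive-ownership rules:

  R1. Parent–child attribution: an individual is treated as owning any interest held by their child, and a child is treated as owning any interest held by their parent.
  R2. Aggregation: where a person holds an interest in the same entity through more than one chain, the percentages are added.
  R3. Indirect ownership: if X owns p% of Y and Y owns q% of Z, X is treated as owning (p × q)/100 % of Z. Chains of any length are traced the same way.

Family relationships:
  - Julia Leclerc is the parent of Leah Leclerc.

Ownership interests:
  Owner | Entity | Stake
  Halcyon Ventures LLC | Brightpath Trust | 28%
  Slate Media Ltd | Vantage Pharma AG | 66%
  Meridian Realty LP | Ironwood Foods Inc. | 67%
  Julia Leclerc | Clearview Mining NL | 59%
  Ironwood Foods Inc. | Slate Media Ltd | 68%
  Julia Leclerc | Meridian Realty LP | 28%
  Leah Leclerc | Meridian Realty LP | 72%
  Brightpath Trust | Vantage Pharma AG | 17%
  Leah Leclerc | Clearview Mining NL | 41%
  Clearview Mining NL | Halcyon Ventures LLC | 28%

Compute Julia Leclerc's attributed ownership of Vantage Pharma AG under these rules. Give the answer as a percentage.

31.4024%

By parent–child attribution (R1), Julia Leclerc is treated as also owning Leah Leclerc's interest in Meridian Realty LP, giving 28% + 72% = 100%.
By parent–child attribution (R1), Julia Leclerc is treated as also owning Leah Leclerc's interest in Clearview Mining NL, giving 59% + 41% = 100%.
Chain via Meridian Realty LP → Ironwood Foods Inc. → Slate Media Ltd (R3): 100% × 67% × 68% × 66% = 30.0696% of Vantage Pharma AG.
Chain via Clearview Mining NL → Halcyon Ventures LLC → Brightpath Trust (R3): 100% × 28% × 28% × 17% = 1.3328% of Vantage Pharma AG.
Aggregating (R2): 30.0696% + 1.3328% = 31.4024%.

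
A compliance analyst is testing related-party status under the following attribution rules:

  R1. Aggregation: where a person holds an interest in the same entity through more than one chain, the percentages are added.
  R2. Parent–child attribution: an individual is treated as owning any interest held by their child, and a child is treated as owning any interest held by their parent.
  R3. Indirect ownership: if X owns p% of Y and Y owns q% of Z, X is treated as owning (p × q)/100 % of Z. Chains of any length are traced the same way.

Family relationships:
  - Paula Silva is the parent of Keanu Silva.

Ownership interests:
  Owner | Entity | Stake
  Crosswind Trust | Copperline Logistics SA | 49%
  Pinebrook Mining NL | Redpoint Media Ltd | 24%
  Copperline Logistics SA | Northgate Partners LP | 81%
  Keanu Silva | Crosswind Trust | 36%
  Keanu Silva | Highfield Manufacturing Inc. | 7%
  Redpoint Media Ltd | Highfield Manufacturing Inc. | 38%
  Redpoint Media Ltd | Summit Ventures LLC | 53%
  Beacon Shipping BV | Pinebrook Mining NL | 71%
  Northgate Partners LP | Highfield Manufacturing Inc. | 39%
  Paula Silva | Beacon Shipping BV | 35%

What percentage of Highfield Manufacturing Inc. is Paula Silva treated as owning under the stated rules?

By parent–child attribution (R2), Paula Silva is treated as owning Keanu Silva's 36% interest in Crosswind Trust.
By parent–child attribution (R2), Paula Silva is treated as owning Keanu Silva's 7% interest in Highfield Manufacturing Inc.
Chain via Beacon Shipping BV → Pinebrook Mining NL → Redpoint Media Ltd (R3): 35% × 71% × 24% × 38% = 2.26632% of Highfield Manufacturing Inc.
Chain via Crosswind Trust → Copperline Logistics SA → Northgate Partners LP (R3): 36% × 49% × 81% × 39% = 5.572476% of Highfield Manufacturing Inc.
Direct interest in Highfield Manufacturing Inc: 7%.
Aggregating (R1): 2.26632% + 5.572476% + 7% = 14.838796%.

14.838796%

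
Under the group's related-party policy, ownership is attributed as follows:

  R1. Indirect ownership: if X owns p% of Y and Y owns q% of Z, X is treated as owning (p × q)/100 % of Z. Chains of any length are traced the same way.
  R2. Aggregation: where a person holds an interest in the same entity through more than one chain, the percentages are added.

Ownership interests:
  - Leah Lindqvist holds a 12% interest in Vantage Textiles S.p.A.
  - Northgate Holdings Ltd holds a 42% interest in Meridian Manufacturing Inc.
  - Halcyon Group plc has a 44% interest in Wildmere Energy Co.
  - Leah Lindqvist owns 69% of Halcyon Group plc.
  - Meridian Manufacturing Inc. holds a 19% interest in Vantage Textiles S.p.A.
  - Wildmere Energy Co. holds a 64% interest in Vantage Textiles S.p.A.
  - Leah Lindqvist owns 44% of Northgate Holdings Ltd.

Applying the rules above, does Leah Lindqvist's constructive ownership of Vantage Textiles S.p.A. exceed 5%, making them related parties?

Yes

Chain via Northgate Holdings Ltd → Meridian Manufacturing Inc. (R1): 44% × 42% × 19% = 3.5112% of Vantage Textiles S.p.A.
Chain via Halcyon Group plc → Wildmere Energy Co. (R1): 69% × 44% × 64% = 19.4304% of Vantage Textiles S.p.A.
Direct interest in Vantage Textiles S.p.A: 12%.
Aggregating (R2): 3.5112% + 19.4304% + 12% = 34.9416%.
34.9416% exceeds the 5% threshold, so Leah is a related party to Vantage Textiles S.p.A.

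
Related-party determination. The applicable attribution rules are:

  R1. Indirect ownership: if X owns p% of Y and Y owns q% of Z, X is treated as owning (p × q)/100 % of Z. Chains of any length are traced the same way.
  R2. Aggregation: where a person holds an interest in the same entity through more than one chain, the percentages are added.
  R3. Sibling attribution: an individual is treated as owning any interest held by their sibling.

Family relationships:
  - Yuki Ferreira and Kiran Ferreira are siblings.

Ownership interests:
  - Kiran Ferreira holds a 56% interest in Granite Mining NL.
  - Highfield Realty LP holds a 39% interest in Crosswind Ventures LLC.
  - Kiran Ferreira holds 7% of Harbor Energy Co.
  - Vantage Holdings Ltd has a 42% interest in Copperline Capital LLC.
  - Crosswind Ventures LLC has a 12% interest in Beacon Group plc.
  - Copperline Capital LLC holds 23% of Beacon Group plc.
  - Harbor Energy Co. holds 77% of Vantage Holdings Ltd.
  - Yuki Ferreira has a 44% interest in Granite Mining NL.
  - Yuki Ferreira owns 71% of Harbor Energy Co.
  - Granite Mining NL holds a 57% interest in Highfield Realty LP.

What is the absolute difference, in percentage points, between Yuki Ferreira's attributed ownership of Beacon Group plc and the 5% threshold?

By sibling attribution (R3), Yuki Ferreira is treated as also owning Kiran Ferreira's interest in Granite Mining NL, giving 44% + 56% = 100%.
By sibling attribution (R3), Yuki Ferreira is treated as also owning Kiran Ferreira's interest in Harbor Energy Co, giving 71% + 7% = 78%.
Chain via Granite Mining NL → Highfield Realty LP → Crosswind Ventures LLC (R1): 100% × 57% × 39% × 12% = 2.6676% of Beacon Group plc.
Chain via Harbor Energy Co. → Vantage Holdings Ltd → Copperline Capital LLC (R1): 78% × 77% × 42% × 23% = 5.801796% of Beacon Group plc.
Aggregating (R2): 2.6676% + 5.801796% = 8.469396%.
8.469396% exceeds the 5% threshold by 3.469396 percentage points.

3.469396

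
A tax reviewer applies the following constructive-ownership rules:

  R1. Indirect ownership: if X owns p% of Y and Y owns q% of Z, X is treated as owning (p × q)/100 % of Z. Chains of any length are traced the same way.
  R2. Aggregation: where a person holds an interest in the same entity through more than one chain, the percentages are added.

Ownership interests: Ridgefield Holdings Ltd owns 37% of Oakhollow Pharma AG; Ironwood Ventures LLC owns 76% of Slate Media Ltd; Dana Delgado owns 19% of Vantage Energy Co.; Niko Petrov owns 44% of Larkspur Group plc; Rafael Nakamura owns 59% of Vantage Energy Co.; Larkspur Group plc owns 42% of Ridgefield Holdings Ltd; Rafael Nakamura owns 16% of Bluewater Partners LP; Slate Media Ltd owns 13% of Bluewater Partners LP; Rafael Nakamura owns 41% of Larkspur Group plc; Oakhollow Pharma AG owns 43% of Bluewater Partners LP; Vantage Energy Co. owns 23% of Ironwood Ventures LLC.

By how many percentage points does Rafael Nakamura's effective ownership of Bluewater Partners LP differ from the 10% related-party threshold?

10.080418

Chain via Vantage Energy Co. → Ironwood Ventures LLC → Slate Media Ltd (R1): 59% × 23% × 76% × 13% = 1.340716% of Bluewater Partners LP.
Chain via Larkspur Group plc → Ridgefield Holdings Ltd → Oakhollow Pharma AG (R1): 41% × 42% × 37% × 43% = 2.739702% of Bluewater Partners LP.
Direct interest in Bluewater Partners LP: 16%.
Aggregating (R2): 1.340716% + 2.739702% + 16% = 20.080418%.
20.080418% exceeds the 10% threshold by 10.080418 percentage points.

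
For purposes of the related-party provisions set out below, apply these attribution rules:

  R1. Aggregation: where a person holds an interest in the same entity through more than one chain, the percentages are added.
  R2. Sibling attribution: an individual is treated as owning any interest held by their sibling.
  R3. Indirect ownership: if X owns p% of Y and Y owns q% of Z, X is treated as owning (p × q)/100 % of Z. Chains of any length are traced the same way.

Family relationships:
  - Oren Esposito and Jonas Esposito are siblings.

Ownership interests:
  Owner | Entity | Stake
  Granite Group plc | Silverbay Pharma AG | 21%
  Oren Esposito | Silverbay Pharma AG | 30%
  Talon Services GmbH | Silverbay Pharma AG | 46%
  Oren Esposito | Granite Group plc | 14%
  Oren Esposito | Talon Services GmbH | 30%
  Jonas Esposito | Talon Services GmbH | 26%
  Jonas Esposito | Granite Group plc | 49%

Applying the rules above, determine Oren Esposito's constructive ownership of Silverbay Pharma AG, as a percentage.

68.99%

By sibling attribution (R2), Oren Esposito is treated as also owning Jonas Esposito's interest in Granite Group plc, giving 14% + 49% = 63%.
By sibling attribution (R2), Oren Esposito is treated as also owning Jonas Esposito's interest in Talon Services GmbH, giving 30% + 26% = 56%.
Chain via Granite Group plc (R3): 63% × 21% = 13.23% of Silverbay Pharma AG.
Chain via Talon Services GmbH (R3): 56% × 46% = 25.76% of Silverbay Pharma AG.
Direct interest in Silverbay Pharma AG: 30%.
Aggregating (R1): 13.23% + 25.76% + 30% = 68.99%.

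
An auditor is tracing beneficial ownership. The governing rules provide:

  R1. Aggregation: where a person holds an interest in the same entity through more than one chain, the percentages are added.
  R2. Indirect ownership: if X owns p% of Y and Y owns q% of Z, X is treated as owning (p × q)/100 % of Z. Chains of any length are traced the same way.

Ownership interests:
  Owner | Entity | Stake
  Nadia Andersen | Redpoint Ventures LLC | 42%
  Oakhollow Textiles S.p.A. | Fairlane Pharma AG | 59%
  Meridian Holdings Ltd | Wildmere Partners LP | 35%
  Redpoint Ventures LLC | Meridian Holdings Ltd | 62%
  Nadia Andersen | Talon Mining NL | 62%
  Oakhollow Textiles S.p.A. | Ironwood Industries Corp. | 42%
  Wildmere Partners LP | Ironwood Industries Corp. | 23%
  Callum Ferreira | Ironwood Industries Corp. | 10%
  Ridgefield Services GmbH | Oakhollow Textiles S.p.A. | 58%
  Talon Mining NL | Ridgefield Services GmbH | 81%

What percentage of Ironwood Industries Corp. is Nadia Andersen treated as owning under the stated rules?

14.329812%

Chain via Talon Mining NL → Ridgefield Services GmbH → Oakhollow Textiles S.p.A. (R2): 62% × 81% × 58% × 42% = 12.233592% of Ironwood Industries Corp.
Chain via Redpoint Ventures LLC → Meridian Holdings Ltd → Wildmere Partners LP (R2): 42% × 62% × 35% × 23% = 2.09622% of Ironwood Industries Corp.
Aggregating (R1): 12.233592% + 2.09622% = 14.329812%.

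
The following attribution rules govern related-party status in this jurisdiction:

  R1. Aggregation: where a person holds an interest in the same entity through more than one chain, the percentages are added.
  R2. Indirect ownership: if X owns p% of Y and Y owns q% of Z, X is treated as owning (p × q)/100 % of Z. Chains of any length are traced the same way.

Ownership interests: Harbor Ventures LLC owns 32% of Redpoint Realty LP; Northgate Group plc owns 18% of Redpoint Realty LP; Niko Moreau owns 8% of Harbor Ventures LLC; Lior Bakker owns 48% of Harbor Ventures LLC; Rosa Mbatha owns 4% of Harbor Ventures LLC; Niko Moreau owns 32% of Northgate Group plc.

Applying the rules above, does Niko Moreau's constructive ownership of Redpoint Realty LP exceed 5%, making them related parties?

Chain via Northgate Group plc (R2): 32% × 18% = 5.76% of Redpoint Realty LP.
Chain via Harbor Ventures LLC (R2): 8% × 32% = 2.56% of Redpoint Realty LP.
Aggregating (R1): 5.76% + 2.56% = 8.32%.
8.32% exceeds the 5% threshold, so Niko is a related party to Redpoint Realty LP.

Yes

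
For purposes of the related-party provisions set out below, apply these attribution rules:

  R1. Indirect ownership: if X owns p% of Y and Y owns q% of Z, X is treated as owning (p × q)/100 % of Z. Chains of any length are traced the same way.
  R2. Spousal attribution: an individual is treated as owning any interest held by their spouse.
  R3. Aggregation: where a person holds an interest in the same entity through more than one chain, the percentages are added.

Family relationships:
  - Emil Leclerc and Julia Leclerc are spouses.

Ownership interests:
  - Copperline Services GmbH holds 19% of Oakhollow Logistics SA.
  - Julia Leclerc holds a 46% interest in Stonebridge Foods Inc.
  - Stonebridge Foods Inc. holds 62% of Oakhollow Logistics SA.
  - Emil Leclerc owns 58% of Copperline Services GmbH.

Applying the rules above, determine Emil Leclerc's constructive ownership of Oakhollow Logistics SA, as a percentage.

By spousal attribution (R2), Emil Leclerc is treated as owning Julia Leclerc's 46% interest in Stonebridge Foods Inc.
Chain via Copperline Services GmbH (R1): 58% × 19% = 11.02% of Oakhollow Logistics SA.
Chain via Stonebridge Foods Inc. (R1): 46% × 62% = 28.52% of Oakhollow Logistics SA.
Aggregating (R3): 11.02% + 28.52% = 39.54%.

39.54%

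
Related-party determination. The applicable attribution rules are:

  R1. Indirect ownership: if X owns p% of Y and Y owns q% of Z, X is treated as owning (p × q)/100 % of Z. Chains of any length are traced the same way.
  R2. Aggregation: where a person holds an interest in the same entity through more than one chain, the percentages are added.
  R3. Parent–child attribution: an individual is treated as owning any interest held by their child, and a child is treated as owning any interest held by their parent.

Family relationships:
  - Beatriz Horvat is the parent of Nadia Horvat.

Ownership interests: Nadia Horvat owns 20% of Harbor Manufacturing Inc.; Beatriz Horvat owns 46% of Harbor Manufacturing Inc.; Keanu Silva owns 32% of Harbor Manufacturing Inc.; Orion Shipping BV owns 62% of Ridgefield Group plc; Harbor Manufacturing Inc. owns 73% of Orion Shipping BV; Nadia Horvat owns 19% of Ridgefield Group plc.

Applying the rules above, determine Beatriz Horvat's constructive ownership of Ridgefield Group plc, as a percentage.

By parent–child attribution (R3), Beatriz Horvat is treated as also owning Nadia Horvat's interest in Harbor Manufacturing Inc, giving 46% + 20% = 66%.
By parent–child attribution (R3), Beatriz Horvat is treated as owning Nadia Horvat's 19% interest in Ridgefield Group plc.
Chain via Harbor Manufacturing Inc. → Orion Shipping BV (R1): 66% × 73% × 62% = 29.8716% of Ridgefield Group plc.
Direct interest in Ridgefield Group plc: 19%.
Aggregating (R2): 29.8716% + 19% = 48.8716%.

48.8716%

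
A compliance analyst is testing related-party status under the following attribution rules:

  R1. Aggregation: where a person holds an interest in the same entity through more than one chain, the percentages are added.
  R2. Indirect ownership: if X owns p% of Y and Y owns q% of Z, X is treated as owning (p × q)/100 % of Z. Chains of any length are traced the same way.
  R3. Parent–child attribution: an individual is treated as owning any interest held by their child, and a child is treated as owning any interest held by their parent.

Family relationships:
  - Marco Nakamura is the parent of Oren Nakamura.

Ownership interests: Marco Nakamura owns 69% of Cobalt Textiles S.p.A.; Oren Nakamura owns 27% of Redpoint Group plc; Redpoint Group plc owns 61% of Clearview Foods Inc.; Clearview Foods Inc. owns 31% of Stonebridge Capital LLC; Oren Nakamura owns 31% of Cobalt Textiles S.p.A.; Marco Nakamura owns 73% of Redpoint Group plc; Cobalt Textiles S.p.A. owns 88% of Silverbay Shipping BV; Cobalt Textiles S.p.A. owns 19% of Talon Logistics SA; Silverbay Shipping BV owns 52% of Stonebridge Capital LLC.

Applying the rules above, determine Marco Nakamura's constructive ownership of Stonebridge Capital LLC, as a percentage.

By parent–child attribution (R3), Marco Nakamura is treated as also owning Oren Nakamura's interest in Redpoint Group plc, giving 73% + 27% = 100%.
By parent–child attribution (R3), Marco Nakamura is treated as also owning Oren Nakamura's interest in Cobalt Textiles S.p.A, giving 69% + 31% = 100%.
Chain via Redpoint Group plc → Clearview Foods Inc. (R2): 100% × 61% × 31% = 18.91% of Stonebridge Capital LLC.
Chain via Cobalt Textiles S.p.A. → Silverbay Shipping BV (R2): 100% × 88% × 52% = 45.76% of Stonebridge Capital LLC.
Aggregating (R1): 18.91% + 45.76% = 64.67%.

64.67%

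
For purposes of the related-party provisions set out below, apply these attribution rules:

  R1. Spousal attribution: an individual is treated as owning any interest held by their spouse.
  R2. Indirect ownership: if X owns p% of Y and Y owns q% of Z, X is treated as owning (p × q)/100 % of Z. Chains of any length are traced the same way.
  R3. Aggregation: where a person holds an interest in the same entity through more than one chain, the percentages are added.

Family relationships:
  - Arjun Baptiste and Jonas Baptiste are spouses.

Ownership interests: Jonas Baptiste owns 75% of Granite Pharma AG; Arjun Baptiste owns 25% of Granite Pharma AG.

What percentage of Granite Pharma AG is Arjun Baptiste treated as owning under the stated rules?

100%

By spousal attribution (R1), Arjun Baptiste is treated as also owning Jonas Baptiste's interest in Granite Pharma AG, giving 25% + 75% = 100%.
Direct interest in Granite Pharma AG: 100%.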